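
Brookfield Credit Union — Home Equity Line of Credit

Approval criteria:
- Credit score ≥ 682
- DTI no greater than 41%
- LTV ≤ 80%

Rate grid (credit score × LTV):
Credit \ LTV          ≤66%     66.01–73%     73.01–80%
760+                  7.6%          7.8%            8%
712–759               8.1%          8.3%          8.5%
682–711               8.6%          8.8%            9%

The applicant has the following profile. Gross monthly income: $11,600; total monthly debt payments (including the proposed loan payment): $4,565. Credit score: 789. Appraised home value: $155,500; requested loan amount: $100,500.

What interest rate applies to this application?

Credit score 789 ≥ 682; DTI = 4,565/11,600 = 39.4% ≤ 41%
LTV: 100,500 ÷ 155,500 = 64.6%, within 80% cap
Credit 789 → row 760+; LTV 64.6% → column ≤66%. Grid cell → 7.6%.

7.6%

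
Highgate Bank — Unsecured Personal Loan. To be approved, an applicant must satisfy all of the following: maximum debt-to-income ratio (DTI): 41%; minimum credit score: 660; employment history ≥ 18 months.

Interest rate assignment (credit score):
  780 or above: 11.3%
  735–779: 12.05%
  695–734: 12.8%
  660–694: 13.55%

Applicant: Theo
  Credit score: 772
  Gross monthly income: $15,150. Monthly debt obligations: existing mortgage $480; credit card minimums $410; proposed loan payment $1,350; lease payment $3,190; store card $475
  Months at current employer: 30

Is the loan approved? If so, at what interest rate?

Approved at 12.05%

Credit score 772 ≥ 660 (meets minimum)
Total monthly debts = (480 + 410 + 1,350 + 3,190 + 475) = 5,905. Debt-to-income = 5,905/15,150 = 39% — meets 41% limit
Employment 30 ≥ 18 months
All requirements met. Score 772 falls in the 735–779 tier → 12.05%.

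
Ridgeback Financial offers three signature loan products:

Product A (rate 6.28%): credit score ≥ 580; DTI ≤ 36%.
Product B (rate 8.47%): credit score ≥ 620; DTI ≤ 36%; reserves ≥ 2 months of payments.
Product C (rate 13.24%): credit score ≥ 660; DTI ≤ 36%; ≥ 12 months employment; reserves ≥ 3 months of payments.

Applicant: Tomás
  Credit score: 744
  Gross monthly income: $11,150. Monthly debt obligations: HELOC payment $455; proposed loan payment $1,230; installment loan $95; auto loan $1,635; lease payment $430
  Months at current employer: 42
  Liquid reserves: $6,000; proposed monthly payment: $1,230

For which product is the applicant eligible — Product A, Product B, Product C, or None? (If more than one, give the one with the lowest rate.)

Product A

Total debts = (455 + 1,230 + 95 + 1,635 + 430) = 3,845; DTI = 3,845/11,150 = 34.5%.
Reserves = 6,000/1,230 = 4.9 months.
Product A: score 744 ≥ 580; DTI 34.5% ≤ 36% → qualifies.
Product B: score 744 ≥ 620; DTI 34.5% ≤ 36%; reserves 4.9 ≥ 2 mo → qualifies.
Product C: score 744 ≥ 660; DTI 34.5% ≤ 36%; employment 42 ≥ 12 mo; reserves 4.9 ≥ 3 mo → qualifies.
Qualifying: Product A, Product B, Product C. Lowest rate is 6.28% → Product A.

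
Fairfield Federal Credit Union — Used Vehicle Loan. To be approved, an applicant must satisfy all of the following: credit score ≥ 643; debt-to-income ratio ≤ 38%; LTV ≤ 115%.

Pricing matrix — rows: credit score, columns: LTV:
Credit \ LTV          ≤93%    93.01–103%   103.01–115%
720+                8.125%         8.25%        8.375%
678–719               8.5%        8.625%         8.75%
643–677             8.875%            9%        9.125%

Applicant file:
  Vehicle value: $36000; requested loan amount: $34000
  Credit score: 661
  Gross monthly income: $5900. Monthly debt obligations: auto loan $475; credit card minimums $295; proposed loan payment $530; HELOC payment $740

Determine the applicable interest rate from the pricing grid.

Credit score 661 ≥ 643; Total monthly debts = (475 + 295 + 530 + 740) = 2,040. DTI = 2,040/5,900 = 34.6% ≤ 38%
Loan-to-value = 34,000/36,000 = 94.4% — pass (115% max)
Row: 661 falls in 643–677. Column: 94.4% falls in 93.01–103%. Rate = 9%.

9%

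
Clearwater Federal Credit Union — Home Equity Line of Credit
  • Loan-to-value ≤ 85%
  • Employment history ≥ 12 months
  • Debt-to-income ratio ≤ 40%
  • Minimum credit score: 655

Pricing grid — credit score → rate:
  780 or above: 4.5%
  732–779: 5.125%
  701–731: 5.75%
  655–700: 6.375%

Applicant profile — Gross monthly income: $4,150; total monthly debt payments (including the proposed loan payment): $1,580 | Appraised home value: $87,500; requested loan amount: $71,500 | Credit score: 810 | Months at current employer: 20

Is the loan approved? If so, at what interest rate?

Credit score 810 ≥ 655 (meets minimum)
DTI: 1,580 ÷ 4,150 = 38.1%, within the 40% cap
LTV = 71,500/87,500 = 81.7% ≤ 85%
Employment 20 ≥ 12 months
All requirements met. Score 810 falls in the 780 or above tier → 4.5%.

Approved at 4.5%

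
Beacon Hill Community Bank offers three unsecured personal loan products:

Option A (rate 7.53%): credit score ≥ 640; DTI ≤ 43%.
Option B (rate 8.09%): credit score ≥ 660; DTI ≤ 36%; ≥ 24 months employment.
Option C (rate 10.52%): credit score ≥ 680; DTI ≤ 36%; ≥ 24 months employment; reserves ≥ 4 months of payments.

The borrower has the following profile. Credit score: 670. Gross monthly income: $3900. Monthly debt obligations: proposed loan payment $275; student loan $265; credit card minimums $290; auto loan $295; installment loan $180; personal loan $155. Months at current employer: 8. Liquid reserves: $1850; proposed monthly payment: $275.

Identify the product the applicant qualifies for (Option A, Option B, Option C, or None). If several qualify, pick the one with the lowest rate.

Option A

Total debts = (275 + 265 + 290 + 295 + 180 + 155) = 1,460; DTI = 1,460/3,900 = 37.4%.
Reserves = 1,850/275 = 6.7 months.
Option A: score 670 ≥ 640; DTI 37.4% ≤ 43% → qualifies.
Option B: score 670 ≥ 660; DTI 37.4% > 36%; employment 8 < 24 mo → does not qualify.
Option C: score 670 < 680; DTI 37.4% > 36%; employment 8 < 24 mo; reserves 6.7 ≥ 4 mo → does not qualify.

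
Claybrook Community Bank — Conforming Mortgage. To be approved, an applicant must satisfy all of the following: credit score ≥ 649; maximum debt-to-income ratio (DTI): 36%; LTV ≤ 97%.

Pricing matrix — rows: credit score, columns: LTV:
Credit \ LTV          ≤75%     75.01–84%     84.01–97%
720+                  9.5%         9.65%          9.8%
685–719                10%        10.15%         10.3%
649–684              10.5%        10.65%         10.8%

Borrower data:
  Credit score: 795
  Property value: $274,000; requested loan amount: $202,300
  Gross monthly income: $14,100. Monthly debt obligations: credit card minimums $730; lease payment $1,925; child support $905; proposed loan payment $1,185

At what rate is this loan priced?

9.5%

Credit score 795 ≥ 649; Total monthly debts = (730 + 1,925 + 905 + 1,185) = 4,745. DTI = 4,745/14,100 = 33.7% ≤ 36%
Loan-to-value = 202,300/274,000 = 73.8% — pass (97% max)
Credit 795 → row 720+; LTV 73.8% → column ≤75%. Grid cell → 9.5%.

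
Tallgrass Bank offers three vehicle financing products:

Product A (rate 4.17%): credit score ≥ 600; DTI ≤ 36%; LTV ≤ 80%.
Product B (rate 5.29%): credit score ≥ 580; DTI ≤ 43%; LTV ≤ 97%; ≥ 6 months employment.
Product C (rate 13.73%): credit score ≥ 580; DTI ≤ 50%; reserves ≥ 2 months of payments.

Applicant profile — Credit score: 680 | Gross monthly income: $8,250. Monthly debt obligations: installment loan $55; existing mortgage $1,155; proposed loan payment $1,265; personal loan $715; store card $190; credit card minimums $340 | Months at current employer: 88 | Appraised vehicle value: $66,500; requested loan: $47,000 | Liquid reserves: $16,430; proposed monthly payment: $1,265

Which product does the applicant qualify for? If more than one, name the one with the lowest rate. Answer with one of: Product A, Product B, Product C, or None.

Total debts = (55 + 1,155 + 1,265 + 715 + 190 + 340) = 3,720; DTI = 3,720/8,250 = 45.1%.
LTV = 47,000/66,500 = 70.7%.
Reserves = 16,430/1,265 = 13.0 months.
Product A: score 680 ≥ 600; DTI 45.1% > 36%; LTV 70.7% ≤ 80% → does not qualify.
Product B: score 680 ≥ 580; DTI 45.1% > 43%; LTV 70.7% ≤ 97%; employment 88 ≥ 6 mo → does not qualify.
Product C: score 680 ≥ 580; DTI 45.1% ≤ 50%; reserves 13.0 ≥ 2 mo → qualifies.

Product C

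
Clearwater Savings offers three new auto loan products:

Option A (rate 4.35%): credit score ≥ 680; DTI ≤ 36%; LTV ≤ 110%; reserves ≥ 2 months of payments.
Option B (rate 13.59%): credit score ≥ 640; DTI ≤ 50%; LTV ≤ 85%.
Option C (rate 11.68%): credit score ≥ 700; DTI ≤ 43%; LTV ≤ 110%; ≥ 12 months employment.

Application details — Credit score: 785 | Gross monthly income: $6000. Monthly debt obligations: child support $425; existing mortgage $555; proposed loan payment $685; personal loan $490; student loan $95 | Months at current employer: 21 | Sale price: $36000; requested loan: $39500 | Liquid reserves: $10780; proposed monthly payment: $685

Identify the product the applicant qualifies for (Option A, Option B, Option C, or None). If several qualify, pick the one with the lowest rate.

Option C

Total debts = (425 + 555 + 685 + 490 + 95) = 2,250; DTI = 2,250/6,000 = 37.5%.
LTV = 39,500/36,000 = 109.7%.
Reserves = 10,780/685 = 15.7 months.
Option A: score 785 ≥ 680; DTI 37.5% > 36%; LTV 109.7% ≤ 110%; reserves 15.7 ≥ 2 mo → does not qualify.
Option B: score 785 ≥ 640; DTI 37.5% ≤ 50%; LTV 109.7% > 85% → does not qualify.
Option C: score 785 ≥ 700; DTI 37.5% ≤ 43%; LTV 109.7% ≤ 110%; employment 21 ≥ 12 mo → qualifies.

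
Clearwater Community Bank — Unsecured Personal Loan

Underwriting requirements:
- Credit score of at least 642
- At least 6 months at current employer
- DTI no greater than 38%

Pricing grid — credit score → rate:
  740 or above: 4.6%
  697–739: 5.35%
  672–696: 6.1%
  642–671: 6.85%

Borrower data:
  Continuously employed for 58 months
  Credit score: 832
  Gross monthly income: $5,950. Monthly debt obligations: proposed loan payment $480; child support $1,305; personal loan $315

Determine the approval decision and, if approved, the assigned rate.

Credit score 832 ≥ 642 (meets minimum)
Total monthly debts = (480 + 1,305 + 315) = 2,100. DTI = 2,100/5,950 = 35.3% ≤ 38%
Employment 58 ≥ 6 months
All requirements met. Score 832 falls in the 740 or above tier → 4.6%.

Approved at 4.6%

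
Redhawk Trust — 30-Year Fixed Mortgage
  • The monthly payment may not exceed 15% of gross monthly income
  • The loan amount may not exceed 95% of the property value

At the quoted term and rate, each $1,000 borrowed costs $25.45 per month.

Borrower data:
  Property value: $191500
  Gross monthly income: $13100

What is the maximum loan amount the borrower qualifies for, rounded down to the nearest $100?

Payment cap: 15% × $13,100 = $1,965/month.
At $25.45 per $1,000, that supports 1,965/25.45 × 1,000 ≈ $77,210 → $77,200.
LTV cap: 95% × $191,500 = $181,925 → $181,900.
Binding constraint: payment-to-income.

$77,200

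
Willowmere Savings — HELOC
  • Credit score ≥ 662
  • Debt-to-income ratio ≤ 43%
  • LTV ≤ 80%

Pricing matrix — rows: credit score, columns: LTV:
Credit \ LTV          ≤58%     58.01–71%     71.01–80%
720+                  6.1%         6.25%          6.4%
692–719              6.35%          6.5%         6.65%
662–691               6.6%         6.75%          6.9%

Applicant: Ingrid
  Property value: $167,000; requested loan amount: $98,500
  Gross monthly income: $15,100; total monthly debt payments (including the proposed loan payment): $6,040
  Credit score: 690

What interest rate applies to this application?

6.75%

Credit score 690 ≥ 662; DTI = 6,040/15,100 = 40% ≤ 43%
LTV = 98,500/167,000 = 59% ≤ 80%
Score 690 is in the 662–691 band; LTV 59% is in the 58.01–71% band → 6.75%.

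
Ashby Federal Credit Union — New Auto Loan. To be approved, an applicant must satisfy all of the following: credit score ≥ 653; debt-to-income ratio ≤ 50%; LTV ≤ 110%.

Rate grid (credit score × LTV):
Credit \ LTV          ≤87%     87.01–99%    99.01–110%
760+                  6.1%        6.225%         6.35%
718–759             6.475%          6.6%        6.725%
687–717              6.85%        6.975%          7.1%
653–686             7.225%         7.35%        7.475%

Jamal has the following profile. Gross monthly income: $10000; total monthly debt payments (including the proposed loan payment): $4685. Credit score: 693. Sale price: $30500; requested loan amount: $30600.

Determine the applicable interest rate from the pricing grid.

7.1%

Credit score 693 ≥ 653; DTI = 4,685/10,000 = 46.9% ≤ 50%
LTV: 30,600 ÷ 30,500 = 100.3%, within 110% cap
Credit 693 → row 687–717; LTV 100.3% → column 99.01–110%. Grid cell → 7.1%.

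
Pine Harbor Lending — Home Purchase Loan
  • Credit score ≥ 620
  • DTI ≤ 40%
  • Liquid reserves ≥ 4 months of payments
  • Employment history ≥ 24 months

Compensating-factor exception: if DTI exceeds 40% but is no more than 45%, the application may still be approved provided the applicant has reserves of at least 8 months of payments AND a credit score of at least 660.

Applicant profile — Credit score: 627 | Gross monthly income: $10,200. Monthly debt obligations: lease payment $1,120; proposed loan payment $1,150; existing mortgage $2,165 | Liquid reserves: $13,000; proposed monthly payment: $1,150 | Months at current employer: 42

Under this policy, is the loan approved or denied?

Credit score 627 ≥ 620 (meets base)
Total debts = (1,120 + 1,150 + 2,165) = 4,435. DTI: 4,435 ÷ 10,200 = 43.5%, over the 40% base limit.
Reserves = 13,000/1,150 = 11.3 months ≥ 4
Employment 42 ≥ 24 months
43.5% falls in the override range (40%–45%), so the compensating-factor test applies.
Override check — reserves: 11.3 mo (ok); score: 627 (below 660).
Override conditions not both satisfied; exception does not apply.

Denied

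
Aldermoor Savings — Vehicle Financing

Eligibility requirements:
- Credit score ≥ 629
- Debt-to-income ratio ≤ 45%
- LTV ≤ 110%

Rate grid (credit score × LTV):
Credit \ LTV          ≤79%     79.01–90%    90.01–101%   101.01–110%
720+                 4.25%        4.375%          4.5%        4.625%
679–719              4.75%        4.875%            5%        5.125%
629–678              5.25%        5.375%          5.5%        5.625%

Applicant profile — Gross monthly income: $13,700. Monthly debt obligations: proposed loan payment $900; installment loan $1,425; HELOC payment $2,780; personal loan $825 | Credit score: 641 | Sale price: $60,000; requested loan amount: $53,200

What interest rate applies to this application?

5.375%

Credit score 641 ≥ 629; Total monthly debts = (900 + 1,425 + 2,780 + 825) = 5,930. DTI = 5,930/13,700 = 43.3% ≤ 45%
LTV: 53,200 ÷ 60,000 = 88.7%, within 110% cap
Score 641 is in the 629–678 band; LTV 88.7% is in the 79.01–90% band → 5.375%.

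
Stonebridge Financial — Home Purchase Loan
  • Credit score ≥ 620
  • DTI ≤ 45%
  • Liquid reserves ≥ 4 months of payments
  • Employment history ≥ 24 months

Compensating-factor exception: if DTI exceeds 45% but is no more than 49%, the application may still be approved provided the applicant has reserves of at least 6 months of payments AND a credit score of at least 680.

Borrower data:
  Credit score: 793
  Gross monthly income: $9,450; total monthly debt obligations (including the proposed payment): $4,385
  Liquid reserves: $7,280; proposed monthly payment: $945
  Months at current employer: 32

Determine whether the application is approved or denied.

Credit score 793 ≥ 620 (meets base)
DTI: 4,385 ÷ 9,450 = 46.4%, over the 45% base limit.
Liquid reserves cover 7,280/945 = 7.7 months — ≥ 4 required
Employment 32 ≥ 24 months
DTI 46.4% is within the 45%–49% exception band; checking compensating factors.
Reserves 7.7 ≥ 6 months; credit score 793 ≥ 680.
Both compensating conditions met → exception applies.

Approved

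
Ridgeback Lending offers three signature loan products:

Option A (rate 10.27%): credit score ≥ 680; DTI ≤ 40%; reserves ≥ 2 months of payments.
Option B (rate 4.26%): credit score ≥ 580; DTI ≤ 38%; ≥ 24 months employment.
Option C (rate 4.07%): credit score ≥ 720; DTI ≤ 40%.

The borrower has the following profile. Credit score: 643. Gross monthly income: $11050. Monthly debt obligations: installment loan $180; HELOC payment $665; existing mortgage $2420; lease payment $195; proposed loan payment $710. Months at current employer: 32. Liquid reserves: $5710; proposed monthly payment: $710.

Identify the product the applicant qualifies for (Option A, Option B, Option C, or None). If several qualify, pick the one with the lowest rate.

Option B

Total debts = (180 + 665 + 2,420 + 195 + 710) = 4,170; DTI = 4,170/11,050 = 37.7%.
Reserves = 5,710/710 = 8.0 months.
Option A: score 643 < 680; DTI 37.7% ≤ 40%; reserves 8.0 ≥ 2 mo → does not qualify.
Option B: score 643 ≥ 580; DTI 37.7% ≤ 38%; employment 32 ≥ 24 mo → qualifies.
Option C: score 643 < 720; DTI 37.7% ≤ 40% → does not qualify.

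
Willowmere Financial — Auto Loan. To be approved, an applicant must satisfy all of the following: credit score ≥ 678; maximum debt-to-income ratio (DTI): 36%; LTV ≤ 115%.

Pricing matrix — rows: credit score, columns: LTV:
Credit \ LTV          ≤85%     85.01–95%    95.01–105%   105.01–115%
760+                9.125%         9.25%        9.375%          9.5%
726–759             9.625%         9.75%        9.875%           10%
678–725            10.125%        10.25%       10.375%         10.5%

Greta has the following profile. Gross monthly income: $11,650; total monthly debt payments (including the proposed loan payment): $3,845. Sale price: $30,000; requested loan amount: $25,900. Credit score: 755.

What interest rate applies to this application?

Credit score 755 ≥ 678; DTI = 3,845/11,650 = 33% ≤ 36%
Loan-to-value = 25,900/30,000 = 86.3% — pass (115% max)
Credit 755 → row 726–759; LTV 86.3% → column 85.01–95%. Grid cell → 9.75%.

9.75%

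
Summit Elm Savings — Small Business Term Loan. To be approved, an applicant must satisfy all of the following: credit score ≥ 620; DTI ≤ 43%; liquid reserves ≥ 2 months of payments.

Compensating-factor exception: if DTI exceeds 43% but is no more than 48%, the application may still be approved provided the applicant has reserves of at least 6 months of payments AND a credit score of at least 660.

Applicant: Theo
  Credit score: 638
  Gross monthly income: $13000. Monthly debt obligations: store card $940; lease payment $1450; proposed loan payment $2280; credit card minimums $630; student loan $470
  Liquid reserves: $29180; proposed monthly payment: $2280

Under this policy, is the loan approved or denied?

Denied

Credit score 638 ≥ 620 (meets base)
Total debts = (940 + 1,450 + 2,280 + 630 + 470) = 5,770. DTI = 5,770/13,000 = 44.4% > 43% — standard DTI limit exceeded.
Reserves = 29,180/2,280 = 12.8 months ≥ 2
DTI 44.4% is within the 43%–48% exception band; checking compensating factors.
Override check — reserves: 12.8 mo (ok); score: 638 (below 660).
Override conditions not both satisfied; exception does not apply.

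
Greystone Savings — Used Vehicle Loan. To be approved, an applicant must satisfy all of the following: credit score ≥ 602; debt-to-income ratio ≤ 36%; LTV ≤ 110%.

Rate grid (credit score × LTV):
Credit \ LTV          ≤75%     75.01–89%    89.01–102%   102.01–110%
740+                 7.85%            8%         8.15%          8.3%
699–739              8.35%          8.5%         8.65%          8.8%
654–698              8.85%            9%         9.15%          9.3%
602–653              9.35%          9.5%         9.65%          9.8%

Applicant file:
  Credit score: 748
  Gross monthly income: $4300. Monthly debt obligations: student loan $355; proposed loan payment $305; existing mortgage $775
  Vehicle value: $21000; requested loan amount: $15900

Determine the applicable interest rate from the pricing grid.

Credit score 748 ≥ 602; Total monthly debts = (355 + 305 + 775) = 1,435. DTI = 1,435/4,300 = 33.4% ≤ 36%
LTV = 15,900/21,000 = 75.7% ≤ 110%
Score 748 is in the 740+ band; LTV 75.7% is in the 75.01–89% band → 8%.

8%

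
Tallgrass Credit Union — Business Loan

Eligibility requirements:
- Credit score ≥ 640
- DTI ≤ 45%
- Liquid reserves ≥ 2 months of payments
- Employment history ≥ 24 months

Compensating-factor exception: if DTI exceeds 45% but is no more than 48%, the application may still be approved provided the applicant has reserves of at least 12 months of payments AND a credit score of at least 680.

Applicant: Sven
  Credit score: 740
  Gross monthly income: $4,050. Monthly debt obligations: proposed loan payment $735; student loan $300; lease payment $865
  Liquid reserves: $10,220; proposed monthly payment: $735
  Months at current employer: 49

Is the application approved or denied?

Approved

Credit score 740 ≥ 640 (meets base)
Total debts = (735 + 300 + 865) = 1,900. DTI: 1,900 ÷ 4,050 = 46.9%, over the 45% base limit.
Reserves = 10,220/735 = 13.9 months ≥ 2
Employment 49 ≥ 24 months
46.9% falls in the override range (45%–48%), so the compensating-factor test applies.
Reserves 13.9 ≥ 12 months; credit score 740 ≥ 680.
Both compensating conditions met → exception applies.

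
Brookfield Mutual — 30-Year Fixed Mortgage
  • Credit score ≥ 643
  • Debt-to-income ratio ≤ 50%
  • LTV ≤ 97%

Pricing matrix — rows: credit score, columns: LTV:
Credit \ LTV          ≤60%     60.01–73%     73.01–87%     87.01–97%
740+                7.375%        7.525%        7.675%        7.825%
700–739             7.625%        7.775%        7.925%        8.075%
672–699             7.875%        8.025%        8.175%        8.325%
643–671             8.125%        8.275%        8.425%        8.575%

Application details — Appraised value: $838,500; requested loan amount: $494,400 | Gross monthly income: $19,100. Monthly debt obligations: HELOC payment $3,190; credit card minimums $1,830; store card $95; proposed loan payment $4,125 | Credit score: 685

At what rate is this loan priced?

7.875%

Credit score 685 ≥ 643; Total monthly debts = (3,190 + 1,830 + 95 + 4,125) = 9,240. DTI = 9,240/19,100 = 48.4% ≤ 50%
Loan-to-value = 494,400/838,500 = 59% — pass (97% max)
Row: 685 falls in 672–699. Column: 59% falls in ≤60%. Rate = 7.875%.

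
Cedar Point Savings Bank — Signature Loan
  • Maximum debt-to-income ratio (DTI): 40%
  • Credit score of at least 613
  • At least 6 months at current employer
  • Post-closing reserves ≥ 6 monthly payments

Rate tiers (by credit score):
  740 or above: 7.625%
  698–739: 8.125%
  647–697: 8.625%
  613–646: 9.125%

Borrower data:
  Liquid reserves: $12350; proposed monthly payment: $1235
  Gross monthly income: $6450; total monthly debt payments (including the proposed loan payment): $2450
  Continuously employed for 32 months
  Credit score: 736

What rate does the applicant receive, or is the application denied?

Credit score 736 ≥ 613 (meets minimum)
Liquid reserves cover 12,350/1,235 = 10.0 months — ≥ 6 required
Employment 32 ≥ 6 months
DTI = 2,450/6,450 = 38% ≤ 40%
All requirements met. Score 736 falls in the 698–739 tier → 8.125%.

Approved at 8.125%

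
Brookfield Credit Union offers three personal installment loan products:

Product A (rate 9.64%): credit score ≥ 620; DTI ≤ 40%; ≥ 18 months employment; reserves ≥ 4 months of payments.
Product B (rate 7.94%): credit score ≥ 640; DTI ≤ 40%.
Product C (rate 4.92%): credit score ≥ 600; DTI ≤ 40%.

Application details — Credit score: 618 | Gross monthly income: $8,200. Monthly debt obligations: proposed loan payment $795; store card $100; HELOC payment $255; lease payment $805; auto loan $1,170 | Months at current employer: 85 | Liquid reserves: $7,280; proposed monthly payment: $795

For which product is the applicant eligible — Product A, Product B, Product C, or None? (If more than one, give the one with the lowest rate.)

Product C

Total debts = (795 + 100 + 255 + 805 + 1,170) = 3,125; DTI = 3,125/8,200 = 38.1%.
Reserves = 7,280/795 = 9.2 months.
Product A: score 618 < 620; DTI 38.1% ≤ 40%; employment 85 ≥ 18 mo; reserves 9.2 ≥ 4 mo → does not qualify.
Product B: score 618 < 640; DTI 38.1% ≤ 40% → does not qualify.
Product C: score 618 ≥ 600; DTI 38.1% ≤ 40% → qualifies.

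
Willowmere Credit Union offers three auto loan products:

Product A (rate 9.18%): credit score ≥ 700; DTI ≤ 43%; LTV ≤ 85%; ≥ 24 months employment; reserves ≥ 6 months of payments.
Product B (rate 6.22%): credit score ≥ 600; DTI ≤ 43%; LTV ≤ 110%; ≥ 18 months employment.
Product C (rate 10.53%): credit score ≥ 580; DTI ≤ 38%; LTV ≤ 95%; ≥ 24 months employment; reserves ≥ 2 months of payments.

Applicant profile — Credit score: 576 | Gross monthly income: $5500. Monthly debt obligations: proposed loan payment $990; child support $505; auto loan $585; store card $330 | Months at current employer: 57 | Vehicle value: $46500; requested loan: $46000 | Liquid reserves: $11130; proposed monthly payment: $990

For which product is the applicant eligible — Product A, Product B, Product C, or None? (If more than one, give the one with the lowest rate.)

Total debts = (990 + 505 + 585 + 330) = 2,410; DTI = 2,410/5,500 = 43.8%.
LTV = 46,000/46,500 = 98.9%.
Reserves = 11,130/990 = 11.2 months.
Product A: score 576 < 700; DTI 43.8% > 43%; LTV 98.9% > 85%; employment 57 ≥ 24 mo; reserves 11.2 ≥ 6 mo → does not qualify.
Product B: score 576 < 600; DTI 43.8% > 43%; LTV 98.9% ≤ 110%; employment 57 ≥ 18 mo → does not qualify.
Product C: score 576 < 580; DTI 43.8% > 38%; LTV 98.9% > 95%; employment 57 ≥ 24 mo; reserves 11.2 ≥ 2 mo → does not qualify.

None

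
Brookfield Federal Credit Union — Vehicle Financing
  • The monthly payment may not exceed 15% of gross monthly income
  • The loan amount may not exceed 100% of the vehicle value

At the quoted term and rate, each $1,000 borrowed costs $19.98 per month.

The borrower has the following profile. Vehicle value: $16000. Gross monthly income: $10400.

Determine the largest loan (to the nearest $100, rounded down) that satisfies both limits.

$16,000

Payment cap: 15% × $10,400 = $1,560/month.
At $19.98 per $1,000, that supports 1,560/19.98 × 1,000 ≈ $78,078 → $78,000.
LTV cap: 100% × $16,000 = $16,000 → $16,000.
Binding constraint: loan-to-value.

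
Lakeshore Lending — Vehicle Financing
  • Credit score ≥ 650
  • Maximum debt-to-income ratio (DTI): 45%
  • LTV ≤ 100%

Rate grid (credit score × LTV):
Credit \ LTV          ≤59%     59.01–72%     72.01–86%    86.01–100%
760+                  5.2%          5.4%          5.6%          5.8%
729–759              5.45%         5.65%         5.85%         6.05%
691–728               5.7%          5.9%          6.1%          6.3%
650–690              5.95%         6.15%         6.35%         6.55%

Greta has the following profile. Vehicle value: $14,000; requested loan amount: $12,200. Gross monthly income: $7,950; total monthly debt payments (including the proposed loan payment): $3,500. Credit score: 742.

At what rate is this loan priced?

6.05%

Credit score 742 ≥ 650; DTI = 3,500/7,950 = 44% ≤ 45%
LTV = 12,200/14,000 = 87.1% ≤ 100%
Credit 742 → row 729–759; LTV 87.1% → column 86.01–100%. Grid cell → 6.05%.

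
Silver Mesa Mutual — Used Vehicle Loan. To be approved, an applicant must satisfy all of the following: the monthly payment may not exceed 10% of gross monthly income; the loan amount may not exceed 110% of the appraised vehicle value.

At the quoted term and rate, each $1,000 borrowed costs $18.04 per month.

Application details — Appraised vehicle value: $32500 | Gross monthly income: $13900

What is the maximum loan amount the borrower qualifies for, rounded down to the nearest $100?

$35,700

Payment cap: 10% × $13,900 = $1,390/month.
At $18.04 per $1,000, that supports 1,390/18.04 × 1,000 ≈ $77,050 → $77,000.
LTV cap: 110% × $32,500 = $35,750 → $35,700.
Binding constraint: loan-to-value.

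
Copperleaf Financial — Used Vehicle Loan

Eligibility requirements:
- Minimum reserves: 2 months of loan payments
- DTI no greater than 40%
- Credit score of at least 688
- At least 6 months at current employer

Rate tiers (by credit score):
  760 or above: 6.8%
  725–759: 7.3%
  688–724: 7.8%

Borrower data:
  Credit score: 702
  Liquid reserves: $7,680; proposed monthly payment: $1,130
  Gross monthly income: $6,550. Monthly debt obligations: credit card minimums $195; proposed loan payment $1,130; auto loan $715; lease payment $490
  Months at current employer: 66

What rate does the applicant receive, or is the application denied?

Approved at 7.8%

Credit score 702 ≥ 688 (meets minimum)
Employment 66 ≥ 6 months
Reserves = 7,680/1,130 = 6.8 months ≥ 2
Total monthly debts = (195 + 1,130 + 715 + 490) = 2,530. Debt-to-income = 2,530/6,550 = 38.6% — meets 40% limit
All requirements met. Score 702 falls in the 688–724 tier → 7.8%.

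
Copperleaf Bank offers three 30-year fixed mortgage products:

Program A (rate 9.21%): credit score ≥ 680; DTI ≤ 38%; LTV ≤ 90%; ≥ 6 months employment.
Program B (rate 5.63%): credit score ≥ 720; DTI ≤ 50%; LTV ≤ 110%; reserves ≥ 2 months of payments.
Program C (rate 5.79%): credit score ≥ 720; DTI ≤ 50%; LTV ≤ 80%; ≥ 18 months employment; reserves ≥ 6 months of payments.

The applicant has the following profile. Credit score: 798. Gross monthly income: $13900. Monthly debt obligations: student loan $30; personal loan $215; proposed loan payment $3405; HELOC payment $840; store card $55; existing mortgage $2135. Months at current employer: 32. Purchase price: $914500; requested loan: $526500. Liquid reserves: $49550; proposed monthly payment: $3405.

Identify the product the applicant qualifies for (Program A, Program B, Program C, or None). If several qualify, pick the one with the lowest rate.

Program B

Total debts = (30 + 215 + 3,405 + 840 + 55 + 2,135) = 6,680; DTI = 6,680/13,900 = 48.1%.
LTV = 526,500/914,500 = 57.6%.
Reserves = 49,550/3,405 = 14.6 months.
Program A: score 798 ≥ 680; DTI 48.1% > 38%; LTV 57.6% ≤ 90%; employment 32 ≥ 6 mo → does not qualify.
Program B: score 798 ≥ 720; DTI 48.1% ≤ 50%; LTV 57.6% ≤ 110%; reserves 14.6 ≥ 2 mo → qualifies.
Program C: score 798 ≥ 720; DTI 48.1% ≤ 50%; LTV 57.6% ≤ 80%; employment 32 ≥ 18 mo; reserves 14.6 ≥ 6 mo → qualifies.
Qualifying: Program B, Program C. Lowest rate is 5.63% → Program B.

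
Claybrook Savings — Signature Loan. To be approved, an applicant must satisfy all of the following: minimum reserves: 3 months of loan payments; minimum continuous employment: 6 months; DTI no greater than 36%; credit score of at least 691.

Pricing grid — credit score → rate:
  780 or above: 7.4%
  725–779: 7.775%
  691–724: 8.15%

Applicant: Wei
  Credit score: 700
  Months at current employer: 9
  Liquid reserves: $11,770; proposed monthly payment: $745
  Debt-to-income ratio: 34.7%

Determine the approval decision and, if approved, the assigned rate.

Credit score 700 ≥ 691 (meets minimum)
Liquid reserves cover 11,770/745 = 15.8 months — ≥ 3 required
DTI 34.7% ≤ 36%
Employment 9 ≥ 6 months
All requirements met. Score 700 falls in the 691–724 tier → 8.15%.

Approved at 8.15%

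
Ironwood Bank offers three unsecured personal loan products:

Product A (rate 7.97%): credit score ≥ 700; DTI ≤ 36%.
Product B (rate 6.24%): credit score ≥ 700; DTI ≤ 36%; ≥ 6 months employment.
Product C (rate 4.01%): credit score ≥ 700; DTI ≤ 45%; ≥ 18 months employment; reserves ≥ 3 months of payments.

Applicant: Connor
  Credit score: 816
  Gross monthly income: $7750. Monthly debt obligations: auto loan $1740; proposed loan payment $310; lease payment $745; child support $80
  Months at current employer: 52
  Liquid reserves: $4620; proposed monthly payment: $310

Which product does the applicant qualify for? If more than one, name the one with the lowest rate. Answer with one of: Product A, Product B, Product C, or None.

Product C

Total debts = (1,740 + 310 + 745 + 80) = 2,875; DTI = 2,875/7,750 = 37.1%.
Reserves = 4,620/310 = 14.9 months.
Product A: score 816 ≥ 700; DTI 37.1% > 36% → does not qualify.
Product B: score 816 ≥ 700; DTI 37.1% > 36%; employment 52 ≥ 6 mo → does not qualify.
Product C: score 816 ≥ 700; DTI 37.1% ≤ 45%; employment 52 ≥ 18 mo; reserves 14.9 ≥ 3 mo → qualifies.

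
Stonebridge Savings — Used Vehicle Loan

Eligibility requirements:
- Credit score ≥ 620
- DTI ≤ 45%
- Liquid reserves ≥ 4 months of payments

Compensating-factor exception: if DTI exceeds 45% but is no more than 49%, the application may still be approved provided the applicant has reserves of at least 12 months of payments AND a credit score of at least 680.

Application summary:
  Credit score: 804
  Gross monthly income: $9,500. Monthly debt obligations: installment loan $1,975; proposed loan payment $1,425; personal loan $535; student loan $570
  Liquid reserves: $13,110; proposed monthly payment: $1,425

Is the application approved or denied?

Denied

Credit score 804 ≥ 620 (meets base)
Total debts = (1,975 + 1,425 + 535 + 570) = 4,505. DTI: 4,505 ÷ 9,500 = 47.4%, over the 45% base limit.
Liquid reserves cover 13,110/1,425 = 9.2 months — ≥ 4 required
47.4% falls in the override range (45%–49%), so the compensating-factor test applies.
Reserves 9.2 < 12 months; credit score 804 ≥ 680.
Override conditions not both satisfied; exception does not apply.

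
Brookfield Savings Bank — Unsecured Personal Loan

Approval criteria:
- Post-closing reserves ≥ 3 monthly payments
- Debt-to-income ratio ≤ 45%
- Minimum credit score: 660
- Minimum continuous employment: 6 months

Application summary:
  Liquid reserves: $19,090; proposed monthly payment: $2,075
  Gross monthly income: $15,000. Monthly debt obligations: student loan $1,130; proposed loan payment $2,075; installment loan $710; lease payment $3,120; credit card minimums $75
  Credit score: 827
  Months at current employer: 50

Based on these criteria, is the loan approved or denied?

Denied

Reserves: 19,090 ÷ 2,075 = 9.2 months (meets 3-month minimum)
Total monthly debts = (1,130 + 2,075 + 710 + 3,120 + 75) = 7,110. DTI: 7,110 ÷ 15,000 = 47.4%, exceeds the 45% cap
Credit score 827 ≥ 660 (meets)
Employment 50 ≥ 6 months
Fails on DTI.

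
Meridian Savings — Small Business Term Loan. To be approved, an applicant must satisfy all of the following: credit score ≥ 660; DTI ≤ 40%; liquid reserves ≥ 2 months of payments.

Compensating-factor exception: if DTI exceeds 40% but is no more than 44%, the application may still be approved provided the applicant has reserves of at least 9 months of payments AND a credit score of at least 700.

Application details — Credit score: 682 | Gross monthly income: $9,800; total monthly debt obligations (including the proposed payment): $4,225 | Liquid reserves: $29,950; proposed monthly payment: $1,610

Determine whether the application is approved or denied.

Credit score 682 ≥ 660 (meets base)
DTI: 4,225 ÷ 9,800 = 43.1%, over the 40% base limit.
Reserves: 29,950 ÷ 1,610 = 18.6 months (meets 2-month minimum)
43.1% falls in the override range (40%–44%), so the compensating-factor test applies.
Reserves 18.6 ≥ 9 months; credit score 682 < 700.
Compensating-factor requirement not fully met.

Denied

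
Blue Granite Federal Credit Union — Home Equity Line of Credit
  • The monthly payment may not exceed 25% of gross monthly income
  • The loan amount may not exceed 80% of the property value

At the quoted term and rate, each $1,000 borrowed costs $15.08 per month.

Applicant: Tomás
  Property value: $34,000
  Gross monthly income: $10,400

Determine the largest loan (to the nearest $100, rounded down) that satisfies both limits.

$27,200

Payment cap: 25% × $10,400 = $2,600/month.
At $15.08 per $1,000, that supports 2,600/15.08 × 1,000 ≈ $172,413 → $172,400.
LTV cap: 80% × $34,000 = $27,200 → $27,200.
Binding constraint: loan-to-value.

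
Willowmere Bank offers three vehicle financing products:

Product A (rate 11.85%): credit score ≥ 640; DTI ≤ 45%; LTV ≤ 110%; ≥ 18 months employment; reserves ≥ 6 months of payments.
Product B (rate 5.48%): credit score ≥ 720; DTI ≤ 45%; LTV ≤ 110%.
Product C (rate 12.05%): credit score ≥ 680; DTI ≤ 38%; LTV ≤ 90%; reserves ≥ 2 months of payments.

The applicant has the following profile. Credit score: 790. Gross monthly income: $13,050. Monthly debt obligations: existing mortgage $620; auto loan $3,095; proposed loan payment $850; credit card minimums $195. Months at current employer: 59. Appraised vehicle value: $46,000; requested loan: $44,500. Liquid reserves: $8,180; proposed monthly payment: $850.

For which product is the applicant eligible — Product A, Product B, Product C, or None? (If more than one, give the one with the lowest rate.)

Total debts = (620 + 3,095 + 850 + 195) = 4,760; DTI = 4,760/13,050 = 36.5%.
LTV = 44,500/46,000 = 96.7%.
Reserves = 8,180/850 = 9.6 months.
Product A: score 790 ≥ 640; DTI 36.5% ≤ 45%; LTV 96.7% ≤ 110%; employment 59 ≥ 18 mo; reserves 9.6 ≥ 6 mo → qualifies.
Product B: score 790 ≥ 720; DTI 36.5% ≤ 45%; LTV 96.7% ≤ 110% → qualifies.
Product C: score 790 ≥ 680; DTI 36.5% ≤ 38%; LTV 96.7% > 90%; reserves 9.6 ≥ 2 mo → does not qualify.
Qualifying: Product A, Product B. Lowest rate is 5.48% → Product B.

Product B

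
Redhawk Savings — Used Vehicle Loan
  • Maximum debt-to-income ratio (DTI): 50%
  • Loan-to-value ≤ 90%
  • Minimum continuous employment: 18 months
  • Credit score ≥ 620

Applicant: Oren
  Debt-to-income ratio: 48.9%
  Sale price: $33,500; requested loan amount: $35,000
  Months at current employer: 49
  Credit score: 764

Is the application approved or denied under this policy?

Debt-to-income 48.9% vs 50% cap — pass
LTV = 35,000/33,500 = 104.5% > 90%
Employment 49 ≥ 18 months
Credit score 764 ≥ 620 (meets)
Fails on LTV.

Denied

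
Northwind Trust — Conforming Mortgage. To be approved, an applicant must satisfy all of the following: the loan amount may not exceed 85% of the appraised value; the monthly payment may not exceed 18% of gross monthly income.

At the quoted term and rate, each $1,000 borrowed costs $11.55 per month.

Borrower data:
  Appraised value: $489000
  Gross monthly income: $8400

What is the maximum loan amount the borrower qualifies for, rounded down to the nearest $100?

Payment cap: 18% × $8,400 = $1,512/month.
At $11.55 per $1,000, that supports 1,512/11.55 × 1,000 ≈ $130,909 → $130,900.
LTV cap: 85% × $489,000 = $415,650 → $415,600.
Binding constraint: payment-to-income.

$130,900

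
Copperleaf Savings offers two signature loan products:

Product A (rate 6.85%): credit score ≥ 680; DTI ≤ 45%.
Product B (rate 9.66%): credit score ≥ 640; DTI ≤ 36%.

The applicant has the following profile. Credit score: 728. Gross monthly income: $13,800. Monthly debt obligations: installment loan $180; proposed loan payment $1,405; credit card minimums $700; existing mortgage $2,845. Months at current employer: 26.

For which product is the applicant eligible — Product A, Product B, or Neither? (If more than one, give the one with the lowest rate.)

Total debts = (180 + 1,405 + 700 + 2,845) = 5,130; DTI = 5,130/13,800 = 37.2%.
Product A: score 728 ≥ 680; DTI 37.2% ≤ 45% → qualifies.
Product B: score 728 ≥ 640; DTI 37.2% > 36% → does not qualify.

Product A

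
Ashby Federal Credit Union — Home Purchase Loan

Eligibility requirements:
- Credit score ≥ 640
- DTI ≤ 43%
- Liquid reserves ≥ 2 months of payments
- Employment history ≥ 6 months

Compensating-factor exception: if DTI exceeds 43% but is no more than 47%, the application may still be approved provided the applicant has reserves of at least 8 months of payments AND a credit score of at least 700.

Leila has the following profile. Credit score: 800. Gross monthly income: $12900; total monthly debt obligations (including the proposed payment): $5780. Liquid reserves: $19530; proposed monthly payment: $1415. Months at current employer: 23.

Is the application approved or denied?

Credit score 800 ≥ 640 (meets base)
DTI = 5,780/12,900 = 44.8% > 43% — standard DTI limit exceeded.
Reserves = 19,530/1,415 = 13.8 months ≥ 2
Employment 23 ≥ 6 months
44.8% falls in the override range (43%–47%), so the compensating-factor test applies.
Reserves 13.8 ≥ 8 months; credit score 800 ≥ 700.
Both compensating conditions met → exception applies.

Approved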